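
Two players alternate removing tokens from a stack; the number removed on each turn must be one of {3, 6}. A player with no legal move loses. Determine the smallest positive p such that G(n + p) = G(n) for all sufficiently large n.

9

G(0) = 0
G(1) = mex{} = 0
G(2) = mex{} = 0
G(3) = mex{0} = 1
G(4) = mex{0} = 1
G(5) = mex{0} = 1
G(6) = mex{1,0} = 2
G(7) = mex{1,0} = 2
G(8) = mex{1,0} = 2
G(9) = mex{2,1} = 0
G(10) = mex{2,1} = 0
G(11) = mex{2,1} = 0
G(12) = mex{0,2} = 1
G(13) = mex{0,2} = 1
G(14) = mex{0,2} = 1
G(15) = mex{1,0} = 2
G(16) = mex{1,0} = 2
G(17) = mex{1,0} = 2
G(18) = mex{2,1} = 0
G(19) = mex{2,1} = 0
G(n+9) = G(n) holds for n = 0,…,5 (a full window of length max(S) = 6), so the sequence is purely periodic with period 9.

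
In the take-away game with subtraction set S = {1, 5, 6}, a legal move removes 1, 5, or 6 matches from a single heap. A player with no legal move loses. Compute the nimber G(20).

n :  0  1  2  3  4  5  6  7  8  9 10 11 12 13 14 15 16 17 18 19 20
G :  0  1  0  1  0  1  2  3  2  3  2  0  1  0  1  0  1  2  3  2  3

3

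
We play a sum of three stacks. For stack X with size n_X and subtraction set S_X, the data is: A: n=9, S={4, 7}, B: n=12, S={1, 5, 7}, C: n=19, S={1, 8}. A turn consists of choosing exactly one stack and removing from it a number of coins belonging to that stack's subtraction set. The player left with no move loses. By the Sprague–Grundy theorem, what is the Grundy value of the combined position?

Stack A, S = {4, 7}:
G(0) = 0
G(1) = mex{} = 0
G(2) = mex{} = 0
G(3) = mex{} = 0
G(4) = mex{0} = 1
G(5) = mex{0} = 1
G(6) = mex{0} = 1
G(7) = mex{0,0} = 1
G(8) = mex{1,0} = 2
G(9) = mex{1,0} = 2
G_A(9) = 2.
Stack B, S = {1, 5, 7}:
n :  0  1  2  3  4  5  6  7  8  9 10 11 12
G :  0  1  0  1  0  1  0  1  0  1  0  1  0
G_B(12) = 0.
Stack C, S = {1, 8}:
G(0) = 0
G(1) = mex{0} = 1
G(2) = mex{1} = 0
G(3) = mex{0} = 1
G(4) = mex{1} = 0
G(5) = mex{0} = 1
G(6) = mex{1} = 0
G(7) = mex{0} = 1
G(8) = mex{1,0} = 2
G(9) = mex{2,1} = 0
G(10) = mex{0,0} = 1
G(11) = mex{1,1} = 0
G(12) = mex{0,0} = 1
G(13) = mex{1,1} = 0
G(14) = mex{0,0} = 1
G(15) = mex{1,1} = 0
G(16) = mex{0,2} = 1
G(17) = mex{1,0} = 2
G(18) = mex{2,1} = 0
G(19) = mex{0,0} = 1
G_C(19) = 1.
Combined Grundy value = 2 ⊕ 0 ⊕ 1 = 3.

3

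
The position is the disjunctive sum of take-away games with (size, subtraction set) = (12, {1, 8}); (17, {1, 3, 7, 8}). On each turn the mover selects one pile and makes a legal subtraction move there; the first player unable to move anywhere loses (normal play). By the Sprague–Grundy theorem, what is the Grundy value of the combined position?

Pile A, S = {1, 8}:
G(0) = 0
G(1) = mex{0} = 1
G(2) = mex{1} = 0
G(3) = mex{0} = 1
G(4) = mex{1} = 0
G(5) = mex{0} = 1
G(6) = mex{1} = 0
G(7) = mex{0} = 1
G(8) = mex{1,0} = 2
G(9) = mex{2,1} = 0
G(10) = mex{0,0} = 1
G(11) = mex{1,1} = 0
G(12) = mex{0,0} = 1
G_A(12) = 1.
Pile B, S = {1, 3, 7, 8}:
G(0) = 0
G(1) = mex{0} = 1
G(2) = mex{1} = 0
G(3) = mex{0,0} = 1
G(4) = mex{1,1} = 0
G(5) = mex{0,0} = 1
G(6) = mex{1,1} = 0
G(7) = mex{0,0,0} = 1
G(8) = mex{1,1,1,0} = 2
G(9) = mex{2,0,0,1} = 3
G(10) = mex{3,1,1,0} = 2
G(11) = mex{2,2,0,1} = 3
G(12) = mex{3,3,1,0} = 2
G(13) = mex{2,2,0,1} = 3
G(14) = mex{3,3,1,0} = 2
G(15) = mex{2,2,2,1} = 0
G(16) = mex{0,3,3,2} = 1
G(17) = mex{1,2,2,3} = 0
G_B(17) = 0.
Combined Grundy value = 1 ⊕ 0 = 1.

1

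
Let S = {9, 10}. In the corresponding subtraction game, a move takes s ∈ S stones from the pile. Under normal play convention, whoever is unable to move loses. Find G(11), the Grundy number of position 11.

1

n :  0  1  2  3  4  5  6  7  8  9 10 11
G :  0  0  0  0  0  0  0  0  0  1  1  1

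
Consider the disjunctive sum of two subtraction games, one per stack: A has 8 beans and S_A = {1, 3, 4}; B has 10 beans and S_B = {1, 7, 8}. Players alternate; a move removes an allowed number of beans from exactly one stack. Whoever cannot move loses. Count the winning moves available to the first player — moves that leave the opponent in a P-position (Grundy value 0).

2

Stack A, S = {1, 3, 4}:
G(0) = 0
G(1) = mex{0} = 1
G(2) = mex{1} = 0
G(3) = mex{0,0} = 1
G(4) = mex{1,1,0} = 2
G(5) = mex{2,0,1} = 3
G(6) = mex{3,1,0} = 2
G(7) = mex{2,2,1} = 0
G(8) = mex{0,3,2} = 1
G_A(8) = 1.
Stack B, S = {1, 7, 8}:
n :  0  1  2  3  4  5  6  7  8  9 10
G :  0  1  0  1  0  1  0  1  2  3  2
G_B(10) = 2.
Combined Grundy value = 1 ⊕ 2 = 3.
A winning move leaves total XOR = 0, i.e. changes one component's Grundy value g to g ⊕ X where X is the current total.
Stack A: need g' = 1⊕3 = 2. Options: 8−1→G=0, 8−3→G=3, 8−4→G=2. Hits: 1.
Stack B: need g' = 2⊕3 = 1. Options: 10−1→G=3, 10−7→G=1, 10−8→G=0. Hits: 1.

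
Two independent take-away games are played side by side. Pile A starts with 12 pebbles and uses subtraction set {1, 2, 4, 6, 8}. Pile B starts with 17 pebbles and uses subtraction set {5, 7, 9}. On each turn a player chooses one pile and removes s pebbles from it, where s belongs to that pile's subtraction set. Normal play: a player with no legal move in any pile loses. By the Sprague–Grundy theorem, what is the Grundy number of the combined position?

Pile A, S = {1, 2, 4, 6, 8}:
G(0) = 0
G(1) = mex{0} = 1
G(2) = mex{1,0} = 2
G(3) = mex{2,1} = 0
G(4) = mex{0,2,0} = 1
G(5) = mex{1,0,1} = 2
G(6) = mex{2,1,2,0} = 3
G(7) = mex{3,2,0,1} = 4
G(8) = mex{4,3,1,2,0} = 5
G(9) = mex{5,4,2,0,1} = 3
G(10) = mex{3,5,3,1,2} = 0
G(11) = mex{0,3,4,2,0} = 1
G(12) = mex{1,0,5,3,1} = 2
G_A(12) = 2.
Pile B, S = {5, 7, 9}:
n :  0  1  2  3  4  5  6  7  8  9 10 11 12 13 14 15 16 17
G :  0  0  0  0  0  1  1  1  1  1  2  2  2  2  0  0  0  0
G_B(17) = 0.
Combined Grundy value = 2 ⊕ 0 = 2.

2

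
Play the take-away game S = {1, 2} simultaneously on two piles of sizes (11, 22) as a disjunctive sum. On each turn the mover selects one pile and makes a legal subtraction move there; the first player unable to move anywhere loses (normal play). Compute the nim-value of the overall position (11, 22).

All piles use S = {1, 2}:
n :  0  1  2  3  4  5  6  7  8  9 10 11 12 13 14 15 16 17 18 19 20 21 22
G :  0  1  2  0  1  2  0  1  2  0  1  2  0  1  2  0  1  2  0  1  2  0  1
Pile A: G(11) = 2.
Pile B: G(22) = 1.
Combined Grundy value = 2 ⊕ 1 = 3.

3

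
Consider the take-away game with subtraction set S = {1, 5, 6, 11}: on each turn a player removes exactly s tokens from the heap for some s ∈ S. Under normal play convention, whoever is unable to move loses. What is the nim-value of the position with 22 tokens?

2

n :  0  1  2  3  4  5  6  7  8  9 10 11 12 13 14 15 16 17 18 19 20 21 22
G :  0  1  0  1  0  1  2  3  2  3  2  3  0  1  0  1  0  1  2  3  2  3  2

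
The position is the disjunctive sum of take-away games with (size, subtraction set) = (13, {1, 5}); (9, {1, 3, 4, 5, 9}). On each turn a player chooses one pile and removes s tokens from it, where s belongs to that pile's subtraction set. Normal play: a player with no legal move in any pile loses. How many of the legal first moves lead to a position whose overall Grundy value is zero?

Pile A, S = {1, 5}:
G(0) = 0
G(1) = mex{0} = 1
G(2) = mex{1} = 0
G(3) = mex{0} = 1
G(4) = mex{1} = 0
G(5) = mex{0,0} = 1
G(6) = mex{1,1} = 0
G(7) = mex{0,0} = 1
G(8) = mex{1,1} = 0
G(9) = mex{0,0} = 1
G(10) = mex{1,1} = 0
G(11) = mex{0,0} = 1
G(12) = mex{1,1} = 0
G(13) = mex{0,0} = 1
G_A(13) = 1.
Pile B, S = {1, 3, 4, 5, 9}:
n : 0 1 2 3 4 5 6 7 8 9
G : 0 1 0 1 2 3 2 3 0 1
G_B(9) = 1.
Combined Grundy value = 1 ⊕ 1 = 0.
A winning move leaves total XOR = 0, i.e. changes one component's Grundy value g to g ⊕ X where X is the current total.
Pile A: target g' = 1⊕0 = 1, but every legal move changes the Grundy value (mex property), so 0 moves.
Pile B: target g' = 1⊕0 = 1, but every legal move changes the Grundy value (mex property), so 0 moves.

0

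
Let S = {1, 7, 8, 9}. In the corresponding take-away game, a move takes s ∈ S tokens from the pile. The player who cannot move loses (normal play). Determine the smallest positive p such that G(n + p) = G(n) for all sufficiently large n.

G(0) = 0
G(1) = mex{0} = 1
G(2) = mex{1} = 0
G(3) = mex{0} = 1
G(4) = mex{1} = 0
G(5) = mex{0} = 1
G(6) = mex{1} = 0
G(7) = mex{0,0} = 1
G(8) = mex{1,1,0} = 2
G(9) = mex{2,0,1,0} = 3
G(10) = mex{3,1,0,1} = 2
G(11) = mex{2,0,1,0} = 3
G(12) = mex{3,1,0,1} = 2
G(13) = mex{2,0,1,0} = 3
G(14) = mex{3,1,0,1} = 2
G(15) = mex{2,2,1,0} = 3
G(16) = mex{3,3,2,1} = 0
G(17) = mex{0,2,3,2} = 1
G(18) = mex{1,3,2,3} = 0
G(19) = mex{0,2,3,2} = 1
G(20) = mex{1,3,2,3} = 0
G(21) = mex{0,2,3,2} = 1
G(22) = mex{1,3,2,3} = 0
G(23) = mex{0,0,3,2} = 1
G(24) = mex{1,1,0,3} = 2
G(25) = mex{2,0,1,0} = 3
G(26) = mex{3,1,0,1} = 2
G(27) = mex{2,0,1,0} = 3
G(28) = mex{3,1,0,1} = 2
G(29) = mex{2,0,1,0} = 3
G(30) = mex{3,1,0,1} = 2
G(31) = mex{2,2,1,0} = 3
G(32) = mex{3,3,2,1} = 0
G(33) = mex{0,2,3,2} = 1
G(n+16) = G(n) holds for n = 0,…,8 (a full window of length max(S) = 9), so the sequence is purely periodic with period 16.

16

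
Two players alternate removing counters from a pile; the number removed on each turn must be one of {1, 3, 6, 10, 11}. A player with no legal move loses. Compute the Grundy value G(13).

2

n :  0  1  2  3  4  5  6  7  8  9 10 11 12 13
G :  0  1  0  1  0  1  2  3  2  0  1  3  4  2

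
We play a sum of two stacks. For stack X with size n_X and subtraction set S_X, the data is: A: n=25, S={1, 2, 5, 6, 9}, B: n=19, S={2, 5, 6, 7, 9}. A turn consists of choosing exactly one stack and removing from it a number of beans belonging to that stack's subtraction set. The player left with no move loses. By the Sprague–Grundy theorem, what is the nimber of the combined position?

3

Stack A, S = {1, 2, 5, 6, 9}:
n :  0  1  2  3  4  5  6  7  8  9 10 11 12 13 14 15 16 17 18 19 20 21 22 23 24 25
G :  0  1  2  0  1  2  3  0  1  2  0  1  2  3  0  1  2  0  1  2  3  0  1  2  0  1
G_A(25) = 1.
Stack B, S = {2, 5, 6, 7, 9}:
G(0) = 0
G(1) = mex{} = 0
G(2) = mex{0} = 1
G(3) = mex{0} = 1
G(4) = mex{1} = 0
G(5) = mex{1,0} = 2
G(6) = mex{0,0,0} = 1
G(7) = mex{2,1,0,0} = 3
G(8) = mex{1,1,1,0} = 2
G(9) = mex{3,0,1,1,0} = 2
G(10) = mex{2,2,0,1,0} = 3
G(11) = mex{2,1,2,0,1} = 3
G(12) = mex{3,3,1,2,1} = 0
G(13) = mex{3,2,3,1,0} = 4
G(14) = mex{0,2,2,3,2} = 1
G(15) = mex{4,3,2,2,1} = 0
G(16) = mex{1,3,3,2,3} = 0
G(17) = mex{0,0,3,3,2} = 1
G(18) = mex{0,4,0,3,2} = 1
G(19) = mex{1,1,4,0,3} = 2
G_B(19) = 2.
Combined Grundy value = 1 ⊕ 2 = 3.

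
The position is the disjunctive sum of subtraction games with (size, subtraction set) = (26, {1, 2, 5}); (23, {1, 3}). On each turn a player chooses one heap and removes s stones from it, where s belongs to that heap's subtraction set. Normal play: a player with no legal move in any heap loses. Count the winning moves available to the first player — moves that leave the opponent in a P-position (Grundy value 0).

1

Heap A, S = {1, 2, 5}:
G(0) = 0
G(1) = mex{0} = 1
G(2) = mex{1,0} = 2
G(3) = mex{2,1} = 0
G(4) = mex{0,2} = 1
G(5) = mex{1,0,0} = 2
G(6) = mex{2,1,1} = 0
G(7) = mex{0,2,2} = 1
G(8) = mex{1,0,0} = 2
G(9) = mex{2,1,1} = 0
G(10) = mex{0,2,2} = 1
G(11) = mex{1,0,0} = 2
G(12) = mex{2,1,1} = 0
G(13) = mex{0,2,2} = 1
G(14) = mex{1,0,0} = 2
G(15) = mex{2,1,1} = 0
G(16) = mex{0,2,2} = 1
G(17) = mex{1,0,0} = 2
G(18) = mex{2,1,1} = 0
G(19) = mex{0,2,2} = 1
G(20) = mex{1,0,0} = 2
G(21) = mex{2,1,1} = 0
G(22) = mex{0,2,2} = 1
G(23) = mex{1,0,0} = 2
G(24) = mex{2,1,1} = 0
G(25) = mex{0,2,2} = 1
G(26) = mex{1,0,0} = 2
G_A(26) = 2.
Heap B, S = {1, 3}:
G(0) = 0
G(1) = mex{0} = 1
G(2) = mex{1} = 0
G(3) = mex{0,0} = 1
G(4) = mex{1,1} = 0
G(5) = mex{0,0} = 1
G(6) = mex{1,1} = 0
G(7) = mex{0,0} = 1
G(8) = mex{1,1} = 0
G(9) = mex{0,0} = 1
G(10) = mex{1,1} = 0
G(11) = mex{0,0} = 1
G(12) = mex{1,1} = 0
G(13) = mex{0,0} = 1
G(14) = mex{1,1} = 0
G(15) = mex{0,0} = 1
G(16) = mex{1,1} = 0
G(17) = mex{0,0} = 1
G(18) = mex{1,1} = 0
G(19) = mex{0,0} = 1
G(20) = mex{1,1} = 0
G(21) = mex{0,0} = 1
G(22) = mex{1,1} = 0
G(23) = mex{0,0} = 1
G_B(23) = 1.
Combined Grundy value = 2 ⊕ 1 = 3.
A winning move leaves total XOR = 0, i.e. changes one component's Grundy value g to g ⊕ X where X is the current total.
Heap A: need g' = 2⊕3 = 1. Options: 26−1→G=1, 26−2→G=0, 26−5→G=0. Hits: 1.
Heap B: need g' = 1⊕3 = 2. Options: 23−1→G=0, 23−3→G=0. Hits: 0.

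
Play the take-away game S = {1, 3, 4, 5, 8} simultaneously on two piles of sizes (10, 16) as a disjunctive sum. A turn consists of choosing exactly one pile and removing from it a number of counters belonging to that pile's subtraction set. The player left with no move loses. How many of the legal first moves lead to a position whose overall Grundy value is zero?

All piles use S = {1, 3, 4, 5, 8}:
G(0) = 0
G(1) = mex{0} = 1
G(2) = mex{1} = 0
G(3) = mex{0,0} = 1
G(4) = mex{1,1,0} = 2
G(5) = mex{2,0,1,0} = 3
G(6) = mex{3,1,0,1} = 2
G(7) = mex{2,2,1,0} = 3
G(8) = mex{3,3,2,1,0} = 4
G(9) = mex{4,2,3,2,1} = 0
G(10) = mex{0,3,2,3,0} = 1
G(11) = mex{1,4,3,2,1} = 0
G(12) = mex{0,0,4,3,2} = 1
G(13) = mex{1,1,0,4,3} = 2
G(14) = mex{2,0,1,0,2} = 3
G(15) = mex{3,1,0,1,3} = 2
G(16) = mex{2,2,1,0,4} = 3
Pile A: G(10) = 1.
Pile B: G(16) = 3.
Combined Grundy value = 1 ⊕ 3 = 2.
A winning move leaves total XOR = 0, i.e. changes one component's Grundy value g to g ⊕ X where X is the current total.
Pile A: need g' = 1⊕2 = 3. Options: 10−1→G=0, 10−3→G=3, 10−4→G=2, 10−5→G=3, 10−8→G=0. Hits: 2.
Pile B: need g' = 3⊕2 = 1. Options: 16−1→G=2, 16−3→G=2, 16−4→G=1, 16−5→G=0, 16−8→G=4. Hits: 1.

3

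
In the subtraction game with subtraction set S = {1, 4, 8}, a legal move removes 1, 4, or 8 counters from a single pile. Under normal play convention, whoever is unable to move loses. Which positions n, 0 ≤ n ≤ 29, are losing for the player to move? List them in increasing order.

n :  0  1  2  3  4  5  6  7  8  9 10 11 12 13 14 15 16 17 18 19 20 21 22 23 24 25 26 27 28 29
G :  0  1  0  1  2  0  1  0  1  2  3  2  0  1  0  1  2  0  1  0  1  2  3  2  0  1  0  1  2  0
P-positions are exactly the n with G(n) = 0.

0, 2, 5, 7, 12, 14, 17, 19, 24, 26, 29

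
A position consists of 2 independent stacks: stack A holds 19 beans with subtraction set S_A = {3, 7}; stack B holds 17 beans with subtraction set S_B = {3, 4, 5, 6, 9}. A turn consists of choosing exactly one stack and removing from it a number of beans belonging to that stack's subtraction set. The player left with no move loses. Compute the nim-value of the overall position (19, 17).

Stack A, S = {3, 7}:
n :  0  1  2  3  4  5  6  7  8  9 10 11 12 13 14 15 16 17 18 19
G :  0  0  0  1  1  1  0  2  2  1  0  0  0  1  1  1  0  2  2  1
G_A(19) = 1.
Stack B, S = {3, 4, 5, 6, 9}:
G(0) = 0
G(1) = mex{} = 0
G(2) = mex{} = 0
G(3) = mex{0} = 1
G(4) = mex{0,0} = 1
G(5) = mex{0,0,0} = 1
G(6) = mex{1,0,0,0} = 2
G(7) = mex{1,1,0,0} = 2
G(8) = mex{1,1,1,0} = 2
G(9) = mex{2,1,1,1,0} = 3
G(10) = mex{2,2,1,1,0} = 3
G(11) = mex{2,2,2,1,0} = 3
G(12) = mex{3,2,2,2,1} = 0
G(13) = mex{3,3,2,2,1} = 0
G(14) = mex{3,3,3,2,1} = 0
G(15) = mex{0,3,3,3,2} = 1
G(16) = mex{0,0,3,3,2} = 1
G(17) = mex{0,0,0,3,2} = 1
G_B(17) = 1.
Combined Grundy value = 1 ⊕ 1 = 0.

0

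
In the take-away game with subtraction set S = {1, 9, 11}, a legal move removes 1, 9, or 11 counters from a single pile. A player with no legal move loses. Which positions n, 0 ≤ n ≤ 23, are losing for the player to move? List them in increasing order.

0, 2, 4, 6, 8, 10, 12, 14, 16, 18, 20, 22

G(0) = 0
G(1) = mex{0} = 1
G(2) = mex{1} = 0
G(3) = mex{0} = 1
G(4) = mex{1} = 0
G(5) = mex{0} = 1
G(6) = mex{1} = 0
G(7) = mex{0} = 1
G(8) = mex{1} = 0
G(9) = mex{0,0} = 1
G(10) = mex{1,1} = 0
G(11) = mex{0,0,0} = 1
G(12) = mex{1,1,1} = 0
G(13) = mex{0,0,0} = 1
G(14) = mex{1,1,1} = 0
G(15) = mex{0,0,0} = 1
G(16) = mex{1,1,1} = 0
G(17) = mex{0,0,0} = 1
G(18) = mex{1,1,1} = 0
G(19) = mex{0,0,0} = 1
G(20) = mex{1,1,1} = 0
G(21) = mex{0,0,0} = 1
G(22) = mex{1,1,1} = 0
G(23) = mex{0,0,0} = 1
P-positions are exactly the n with G(n) = 0.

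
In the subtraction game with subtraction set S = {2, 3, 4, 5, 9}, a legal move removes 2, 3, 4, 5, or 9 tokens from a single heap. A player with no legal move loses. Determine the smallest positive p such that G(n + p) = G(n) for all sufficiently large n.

n :  0  1  2  3  4  5  6  7  8  9 10 11 12 13 14 15 16 17
G :  0  0  1  1  2  2  3  0  0  1  1  2  2  3  0  0  1  1
G(n+7) = G(n) holds for n = 0,…,8 (a full window of length max(S) = 9), so the sequence is purely periodic with period 7.

7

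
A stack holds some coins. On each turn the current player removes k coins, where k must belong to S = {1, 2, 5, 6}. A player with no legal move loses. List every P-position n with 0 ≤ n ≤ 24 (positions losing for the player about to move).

0, 3, 7, 10, 14, 17, 21, 24

n :  0  1  2  3  4  5  6  7  8  9 10 11 12 13 14 15 16 17 18 19 20 21 22 23 24
G :  0  1  2  0  1  2  3  0  1  2  0  1  2  3  0  1  2  0  1  2  3  0  1  2  0
P-positions are exactly the n with G(n) = 0.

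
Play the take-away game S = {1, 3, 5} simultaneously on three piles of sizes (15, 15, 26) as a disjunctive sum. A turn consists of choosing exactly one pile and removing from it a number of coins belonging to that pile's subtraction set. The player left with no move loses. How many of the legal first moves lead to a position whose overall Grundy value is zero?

All piles use S = {1, 3, 5}:
n :  0  1  2  3  4  5  6  7  8  9 10 11 12 13 14 15 16 17 18 19 20 21 22 23 24 25 26
G :  0  1  0  1  0  1  0  1  0  1  0  1  0  1  0  1  0  1  0  1  0  1  0  1  0  1  0
Pile A: G(15) = 1.
Pile B: G(15) = 1.
Pile C: G(26) = 0.
Combined Grundy value = 1 ⊕ 1 ⊕ 0 = 0.
A winning move leaves total XOR = 0, i.e. changes one component's Grundy value g to g ⊕ X where X is the current total.
Pile A: target g' = 1⊕0 = 1, but every legal move changes the Grundy value (mex property), so 0 moves.
Pile B: target g' = 1⊕0 = 1, but every legal move changes the Grundy value (mex property), so 0 moves.
Pile C: target g' = 0⊕0 = 0, but every legal move changes the Grundy value (mex property), so 0 moves.

0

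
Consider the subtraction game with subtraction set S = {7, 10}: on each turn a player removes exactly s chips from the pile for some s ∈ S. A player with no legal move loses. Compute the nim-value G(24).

1

n :  0  1  2  3  4  5  6  7  8  9 10 11 12 13 14 15 16 17 18 19 20 21 22 23 24
G :  0  0  0  0  0  0  0  1  1  1  1  1  1  1  2  2  2  0  0  0  0  0  0  0  1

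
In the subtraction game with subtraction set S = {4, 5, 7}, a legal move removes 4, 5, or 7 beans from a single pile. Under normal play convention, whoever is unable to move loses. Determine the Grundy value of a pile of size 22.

0

G(0) = 0
G(1) = mex{} = 0
G(2) = mex{} = 0
G(3) = mex{} = 0
G(4) = mex{0} = 1
G(5) = mex{0,0} = 1
G(6) = mex{0,0} = 1
G(7) = mex{0,0,0} = 1
G(8) = mex{1,0,0} = 2
G(9) = mex{1,1,0} = 2
G(10) = mex{1,1,0} = 2
G(11) = mex{1,1,1} = 0
G(12) = mex{2,1,1} = 0
G(13) = mex{2,2,1} = 0
G(14) = mex{2,2,1} = 0
G(15) = mex{0,2,2} = 1
G(16) = mex{0,0,2} = 1
G(17) = mex{0,0,2} = 1
G(18) = mex{0,0,0} = 1
G(19) = mex{1,0,0} = 2
G(20) = mex{1,1,0} = 2
G(21) = mex{1,1,0} = 2
G(22) = mex{1,1,1} = 0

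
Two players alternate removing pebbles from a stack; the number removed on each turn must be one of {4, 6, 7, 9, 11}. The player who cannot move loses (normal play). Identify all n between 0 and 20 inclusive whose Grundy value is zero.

0, 1, 2, 3, 15, 16, 17, 18

n :  0  1  2  3  4  5  6  7  8  9 10 11 12 13 14 15 16 17 18 19 20
G :  0  0  0  0  1  1  1  1  2  2  2  2  3  3  3  0  0  0  0  1  1
P-positions are exactly the n with G(n) = 0.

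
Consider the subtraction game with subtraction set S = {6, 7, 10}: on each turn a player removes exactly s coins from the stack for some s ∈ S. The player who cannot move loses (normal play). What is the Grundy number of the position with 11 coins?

1

n :  0  1  2  3  4  5  6  7  8  9 10 11
G :  0  0  0  0  0  0  1  1  1  1  1  1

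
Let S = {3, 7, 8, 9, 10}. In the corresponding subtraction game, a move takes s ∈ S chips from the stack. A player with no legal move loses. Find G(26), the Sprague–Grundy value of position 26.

1

n :  0  1  2  3  4  5  6  7  8  9 10 11 12 13 14 15 16 17 18 19 20 21 22 23 24 25 26
G :  0  0  0  1  1  1  0  2  2  1  3  3  2  2  4  3  3  0  0  0  1  1  1  0  2  2  1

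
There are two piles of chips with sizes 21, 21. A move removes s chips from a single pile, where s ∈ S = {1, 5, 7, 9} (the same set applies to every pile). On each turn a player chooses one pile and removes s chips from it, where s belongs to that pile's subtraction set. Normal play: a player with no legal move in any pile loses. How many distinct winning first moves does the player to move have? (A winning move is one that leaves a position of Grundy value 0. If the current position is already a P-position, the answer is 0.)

0

All piles use S = {1, 5, 7, 9}:
G(0) = 0
G(1) = mex{0} = 1
G(2) = mex{1} = 0
G(3) = mex{0} = 1
G(4) = mex{1} = 0
G(5) = mex{0,0} = 1
G(6) = mex{1,1} = 0
G(7) = mex{0,0,0} = 1
G(8) = mex{1,1,1} = 0
G(9) = mex{0,0,0,0} = 1
G(10) = mex{1,1,1,1} = 0
G(11) = mex{0,0,0,0} = 1
G(12) = mex{1,1,1,1} = 0
G(13) = mex{0,0,0,0} = 1
G(14) = mex{1,1,1,1} = 0
G(15) = mex{0,0,0,0} = 1
G(16) = mex{1,1,1,1} = 0
G(17) = mex{0,0,0,0} = 1
G(18) = mex{1,1,1,1} = 0
G(19) = mex{0,0,0,0} = 1
G(20) = mex{1,1,1,1} = 0
G(21) = mex{0,0,0,0} = 1
Pile A: G(21) = 1.
Pile B: G(21) = 1.
Combined Grundy value = 1 ⊕ 1 = 0.
A winning move leaves total XOR = 0, i.e. changes one component's Grundy value g to g ⊕ X where X is the current total.
Pile A: target g' = 1⊕0 = 1, but every legal move changes the Grundy value (mex property), so 0 moves.
Pile B: target g' = 1⊕0 = 1, but every legal move changes the Grundy value (mex property), so 0 moves.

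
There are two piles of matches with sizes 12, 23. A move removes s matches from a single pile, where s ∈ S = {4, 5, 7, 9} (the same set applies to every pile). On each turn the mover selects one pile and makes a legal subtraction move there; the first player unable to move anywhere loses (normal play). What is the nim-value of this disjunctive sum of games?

All piles use S = {4, 5, 7, 9}:
G(0) = 0
G(1) = mex{} = 0
G(2) = mex{} = 0
G(3) = mex{} = 0
G(4) = mex{0} = 1
G(5) = mex{0,0} = 1
G(6) = mex{0,0} = 1
G(7) = mex{0,0,0} = 1
G(8) = mex{1,0,0} = 2
G(9) = mex{1,1,0,0} = 2
G(10) = mex{1,1,0,0} = 2
G(11) = mex{1,1,1,0} = 2
G(12) = mex{2,1,1,0} = 3
G(13) = mex{2,2,1,1} = 0
G(14) = mex{2,2,1,1} = 0
G(15) = mex{2,2,2,1} = 0
G(16) = mex{3,2,2,1} = 0
G(17) = mex{0,3,2,2} = 1
G(18) = mex{0,0,2,2} = 1
G(19) = mex{0,0,3,2} = 1
G(20) = mex{0,0,0,2} = 1
G(21) = mex{1,0,0,3} = 2
G(22) = mex{1,1,0,0} = 2
G(23) = mex{1,1,0,0} = 2
Pile A: G(12) = 3.
Pile B: G(23) = 2.
Combined Grundy value = 3 ⊕ 2 = 1.

1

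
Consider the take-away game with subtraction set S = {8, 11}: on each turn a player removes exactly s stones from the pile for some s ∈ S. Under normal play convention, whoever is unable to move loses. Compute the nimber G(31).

G(0) = 0
G(1) = mex{} = 0
G(2) = mex{} = 0
G(3) = mex{} = 0
G(4) = mex{} = 0
G(5) = mex{} = 0
G(6) = mex{} = 0
G(7) = mex{} = 0
G(8) = mex{0} = 1
G(9) = mex{0} = 1
G(10) = mex{0} = 1
G(11) = mex{0,0} = 1
G(12) = mex{0,0} = 1
G(13) = mex{0,0} = 1
G(14) = mex{0,0} = 1
G(15) = mex{0,0} = 1
G(16) = mex{1,0} = 2
G(17) = mex{1,0} = 2
G(18) = mex{1,0} = 2
G(19) = mex{1,1} = 0
G(20) = mex{1,1} = 0
G(21) = mex{1,1} = 0
G(22) = mex{1,1} = 0
G(23) = mex{1,1} = 0
G(24) = mex{2,1} = 0
G(25) = mex{2,1} = 0
G(26) = mex{2,1} = 0
G(27) = mex{0,2} = 1
G(28) = mex{0,2} = 1
G(29) = mex{0,2} = 1
G(30) = mex{0,0} = 1
G(31) = mex{0,0} = 1

1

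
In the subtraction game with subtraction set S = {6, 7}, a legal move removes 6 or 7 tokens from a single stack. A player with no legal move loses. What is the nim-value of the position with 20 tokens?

1

n :  0  1  2  3  4  5  6  7  8  9 10 11 12 13 14 15 16 17 18 19 20
G :  0  0  0  0  0  0  1  1  1  1  1  1  2  0  0  0  0  0  0  1  1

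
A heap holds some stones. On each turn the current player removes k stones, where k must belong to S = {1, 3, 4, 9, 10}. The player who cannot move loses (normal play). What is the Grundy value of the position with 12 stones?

3

n :  0  1  2  3  4  5  6  7  8  9 10 11 12
G :  0  1  0  1  2  3  2  0  1  4  3  2  3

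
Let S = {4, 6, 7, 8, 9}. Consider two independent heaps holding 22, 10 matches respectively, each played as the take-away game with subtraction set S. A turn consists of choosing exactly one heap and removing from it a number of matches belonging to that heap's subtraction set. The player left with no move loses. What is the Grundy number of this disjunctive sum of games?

All heaps use S = {4, 6, 7, 8, 9}:
n :  0  1  2  3  4  5  6  7  8  9 10 11 12 13 14 15 16 17 18 19 20 21 22
G :  0  0  0  0  1  1  1  1  2  2  2  2  3  0  0  0  0  1  1  1  1  2  2
Heap A: G(22) = 2.
Heap B: G(10) = 2.
Combined Grundy value = 2 ⊕ 2 = 0.

0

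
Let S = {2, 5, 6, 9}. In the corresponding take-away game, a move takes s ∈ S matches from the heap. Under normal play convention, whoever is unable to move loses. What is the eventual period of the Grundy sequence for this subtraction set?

n :  0  1  2  3  4  5  6  7  8  9 10 11 12 13 14 15 16 17 18 19 20 21 22 23
G :  0  0  1  1  0  2  1  3  0  2  1  0  0  1  1  0  2  1  3  0  2  1  0  0
G(n+11) = G(n) holds for n = 0,…,8 (a full window of length max(S) = 9), so the sequence is purely periodic with period 11.

11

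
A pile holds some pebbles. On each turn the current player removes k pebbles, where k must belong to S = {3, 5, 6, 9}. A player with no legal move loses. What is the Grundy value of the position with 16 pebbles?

n :  0  1  2  3  4  5  6  7  8  9 10 11 12 13 14 15 16
G :  0  0  0  1  1  1  2  2  2  3  3  3  0  0  0  1  1

1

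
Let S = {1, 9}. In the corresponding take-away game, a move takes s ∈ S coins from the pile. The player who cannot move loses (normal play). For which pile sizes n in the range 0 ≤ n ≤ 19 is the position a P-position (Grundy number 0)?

n :  0  1  2  3  4  5  6  7  8  9 10 11 12 13 14 15 16 17 18 19
G :  0  1  0  1  0  1  0  1  0  1  0  1  0  1  0  1  0  1  0  1
P-positions are exactly the n with G(n) = 0.

0, 2, 4, 6, 8, 10, 12, 14, 16, 18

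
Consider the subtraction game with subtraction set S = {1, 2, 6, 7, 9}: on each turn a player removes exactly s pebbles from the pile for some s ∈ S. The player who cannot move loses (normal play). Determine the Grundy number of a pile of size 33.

1

n :  0  1  2  3  4  5  6  7  8  9 10 11 12 13 14 15 16 17 18 19 20 21 22 23 24 25 26 27 28 29 30 31 32 33
G :  0  1  2  0  1  2  3  4  0  1  2  0  1  2  3  4  0  1  2  0  1  2  3  4  0  1  2  0  1  2  3  4  0  1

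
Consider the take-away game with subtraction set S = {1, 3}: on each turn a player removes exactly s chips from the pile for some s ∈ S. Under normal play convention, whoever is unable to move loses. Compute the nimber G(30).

n :  0  1  2  3  4  5  6  7  8  9 10 11 12 13 14 15 16 17 18 19 20 21 22 23 24 25 26 27 28 29 30
G :  0  1  0  1  0  1  0  1  0  1  0  1  0  1  0  1  0  1  0  1  0  1  0  1  0  1  0  1  0  1  0

0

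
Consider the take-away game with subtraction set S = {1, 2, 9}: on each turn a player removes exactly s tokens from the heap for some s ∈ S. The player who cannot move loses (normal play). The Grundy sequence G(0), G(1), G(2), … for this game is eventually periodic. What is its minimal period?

10

n :  0  1  2  3  4  5  6  7  8  9 10 11 12 13 14 15 16 17 18 19 20 21
G :  0  1  2  0  1  2  0  1  2  3  0  1  2  0  1  2  0  1  2  3  0  1
G(n+10) = G(n) holds for n = 0,…,8 (a full window of length max(S) = 9), so the sequence is purely periodic with period 10.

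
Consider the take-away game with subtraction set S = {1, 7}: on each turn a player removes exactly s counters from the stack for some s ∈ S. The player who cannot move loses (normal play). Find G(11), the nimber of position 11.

G(0) = 0
G(1) = mex{0} = 1
G(2) = mex{1} = 0
G(3) = mex{0} = 1
G(4) = mex{1} = 0
G(5) = mex{0} = 1
G(6) = mex{1} = 0
G(7) = mex{0,0} = 1
G(8) = mex{1,1} = 0
G(9) = mex{0,0} = 1
G(10) = mex{1,1} = 0
G(11) = mex{0,0} = 1

1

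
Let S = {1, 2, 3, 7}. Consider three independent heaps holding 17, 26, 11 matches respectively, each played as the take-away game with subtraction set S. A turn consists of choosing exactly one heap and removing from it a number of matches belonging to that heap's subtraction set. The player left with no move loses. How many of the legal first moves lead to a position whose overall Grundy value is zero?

All heaps use S = {1, 2, 3, 7}:
n :  0  1  2  3  4  5  6  7  8  9 10 11 12 13 14 15 16 17 18 19 20 21 22 23 24 25 26
G :  0  1  2  3  0  1  2  3  0  1  2  3  0  1  2  3  0  1  2  3  0  1  2  3  0  1  2
Heap A: G(17) = 1.
Heap B: G(26) = 2.
Heap C: G(11) = 3.
Combined Grundy value = 1 ⊕ 2 ⊕ 3 = 0.
A winning move leaves total XOR = 0, i.e. changes one component's Grundy value g to g ⊕ X where X is the current total.
Heap A: target g' = 1⊕0 = 1, but every legal move changes the Grundy value (mex property), so 0 moves.
Heap B: target g' = 2⊕0 = 2, but every legal move changes the Grundy value (mex property), so 0 moves.
Heap C: target g' = 3⊕0 = 3, but every legal move changes the Grundy value (mex property), so 0 moves.

0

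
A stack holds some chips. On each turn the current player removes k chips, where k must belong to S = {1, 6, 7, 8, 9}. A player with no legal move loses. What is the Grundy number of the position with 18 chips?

0

n :  0  1  2  3  4  5  6  7  8  9 10 11 12 13 14 15 16 17 18
G :  0  1  0  1  0  1  2  3  2  3  2  3  4  5  0  1  0  1  0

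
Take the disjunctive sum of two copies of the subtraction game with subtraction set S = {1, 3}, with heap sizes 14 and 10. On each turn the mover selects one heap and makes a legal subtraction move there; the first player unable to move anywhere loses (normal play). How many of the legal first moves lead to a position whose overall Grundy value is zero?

All heaps use S = {1, 3}:
G(0) = 0
G(1) = mex{0} = 1
G(2) = mex{1} = 0
G(3) = mex{0,0} = 1
G(4) = mex{1,1} = 0
G(5) = mex{0,0} = 1
G(6) = mex{1,1} = 0
G(7) = mex{0,0} = 1
G(8) = mex{1,1} = 0
G(9) = mex{0,0} = 1
G(10) = mex{1,1} = 0
G(11) = mex{0,0} = 1
G(12) = mex{1,1} = 0
G(13) = mex{0,0} = 1
G(14) = mex{1,1} = 0
Heap A: G(14) = 0.
Heap B: G(10) = 0.
Combined Grundy value = 0 ⊕ 0 = 0.
A winning move leaves total XOR = 0, i.e. changes one component's Grundy value g to g ⊕ X where X is the current total.
Heap A: target g' = 0⊕0 = 0, but every legal move changes the Grundy value (mex property), so 0 moves.
Heap B: target g' = 0⊕0 = 0, but every legal move changes the Grundy value (mex property), so 0 moves.

0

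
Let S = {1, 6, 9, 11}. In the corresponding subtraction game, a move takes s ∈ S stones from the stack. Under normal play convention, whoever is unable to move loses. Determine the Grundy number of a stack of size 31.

n :  0  1  2  3  4  5  6  7  8  9 10 11 12 13 14 15 16 17 18 19 20 21 22 23 24 25 26 27 28 29 30 31
G :  0  1  0  1  0  1  2  0  1  2  3  2  0  1  0  1  2  0  1  0  1  2  0  1  0  1  2  0  1  0  1  2

2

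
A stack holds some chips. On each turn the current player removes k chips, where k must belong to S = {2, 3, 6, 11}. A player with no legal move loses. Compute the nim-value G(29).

n :  0  1  2  3  4  5  6  7  8  9 10 11 12 13 14 15 16 17 18 19 20 21 22 23 24 25 26 27 28 29
G :  0  0  1  1  2  0  3  1  2  0  0  1  1  2  0  3  1  2  0  0  1  1  2  0  3  1  2  0  0  1

1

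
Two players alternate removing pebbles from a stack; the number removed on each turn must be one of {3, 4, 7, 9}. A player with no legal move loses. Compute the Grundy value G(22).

3

G(0) = 0
G(1) = mex{} = 0
G(2) = mex{} = 0
G(3) = mex{0} = 1
G(4) = mex{0,0} = 1
G(5) = mex{0,0} = 1
G(6) = mex{1,0} = 2
G(7) = mex{1,1,0} = 2
G(8) = mex{1,1,0} = 2
G(9) = mex{2,1,0,0} = 3
G(10) = mex{2,2,1,0} = 3
G(11) = mex{2,2,1,0} = 3
G(12) = mex{3,2,1,1} = 0
G(13) = mex{3,3,2,1} = 0
G(14) = mex{3,3,2,1} = 0
G(15) = mex{0,3,2,2} = 1
G(16) = mex{0,0,3,2} = 1
G(17) = mex{0,0,3,2} = 1
G(18) = mex{1,0,3,3} = 2
G(19) = mex{1,1,0,3} = 2
G(20) = mex{1,1,0,3} = 2
G(21) = mex{2,1,0,0} = 3
G(22) = mex{2,2,1,0} = 3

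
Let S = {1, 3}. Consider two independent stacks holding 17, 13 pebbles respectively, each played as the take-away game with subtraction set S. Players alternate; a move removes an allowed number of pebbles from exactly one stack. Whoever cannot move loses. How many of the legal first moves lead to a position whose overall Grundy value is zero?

All stacks use S = {1, 3}:
G(0) = 0
G(1) = mex{0} = 1
G(2) = mex{1} = 0
G(3) = mex{0,0} = 1
G(4) = mex{1,1} = 0
G(5) = mex{0,0} = 1
G(6) = mex{1,1} = 0
G(7) = mex{0,0} = 1
G(8) = mex{1,1} = 0
G(9) = mex{0,0} = 1
G(10) = mex{1,1} = 0
G(11) = mex{0,0} = 1
G(12) = mex{1,1} = 0
G(13) = mex{0,0} = 1
G(14) = mex{1,1} = 0
G(15) = mex{0,0} = 1
G(16) = mex{1,1} = 0
G(17) = mex{0,0} = 1
Stack A: G(17) = 1.
Stack B: G(13) = 1.
Combined Grundy value = 1 ⊕ 1 = 0.
A winning move leaves total XOR = 0, i.e. changes one component's Grundy value g to g ⊕ X where X is the current total.
Stack A: target g' = 1⊕0 = 1, but every legal move changes the Grundy value (mex property), so 0 moves.
Stack B: target g' = 1⊕0 = 1, but every legal move changes the Grundy value (mex property), so 0 moves.

0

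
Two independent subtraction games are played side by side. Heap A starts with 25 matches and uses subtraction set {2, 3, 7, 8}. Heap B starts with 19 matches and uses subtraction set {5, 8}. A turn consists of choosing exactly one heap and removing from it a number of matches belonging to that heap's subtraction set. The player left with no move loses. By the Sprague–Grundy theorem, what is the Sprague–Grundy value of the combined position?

1

Heap A, S = {2, 3, 7, 8}:
G(0) = 0
G(1) = mex{} = 0
G(2) = mex{0} = 1
G(3) = mex{0,0} = 1
G(4) = mex{1,0} = 2
G(5) = mex{1,1} = 0
G(6) = mex{2,1} = 0
G(7) = mex{0,2,0} = 1
G(8) = mex{0,0,0,0} = 1
G(9) = mex{1,0,1,0} = 2
G(10) = mex{1,1,1,1} = 0
G(11) = mex{2,1,2,1} = 0
G(12) = mex{0,2,0,2} = 1
G(13) = mex{0,0,0,0} = 1
G(14) = mex{1,0,1,0} = 2
G(15) = mex{1,1,1,1} = 0
G(16) = mex{2,1,2,1} = 0
G(17) = mex{0,2,0,2} = 1
G(18) = mex{0,0,0,0} = 1
G(19) = mex{1,0,1,0} = 2
G(20) = mex{1,1,1,1} = 0
G(21) = mex{2,1,2,1} = 0
G(22) = mex{0,2,0,2} = 1
G(23) = mex{0,0,0,0} = 1
G(24) = mex{1,0,1,0} = 2
G(25) = mex{1,1,1,1} = 0
G_A(25) = 0.
Heap B, S = {5, 8}:
n :  0  1  2  3  4  5  6  7  8  9 10 11 12 13 14 15 16 17 18 19
G :  0  0  0  0  0  1  1  1  1  1  2  2  2  0  0  0  0  0  1  1
G_B(19) = 1.
Combined Grundy value = 0 ⊕ 1 = 1.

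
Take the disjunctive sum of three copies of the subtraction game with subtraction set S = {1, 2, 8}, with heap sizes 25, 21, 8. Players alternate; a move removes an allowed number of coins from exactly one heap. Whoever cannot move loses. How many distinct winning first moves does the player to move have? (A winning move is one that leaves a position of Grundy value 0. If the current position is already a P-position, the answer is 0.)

All heaps use S = {1, 2, 8}:
n :  0  1  2  3  4  5  6  7  8  9 10 11 12 13 14 15 16 17 18 19 20 21 22 23 24 25
G :  0  1  2  0  1  2  0  1  2  0  1  2  0  1  2  0  1  2  0  1  2  0  1  2  0  1
Heap A: G(25) = 1.
Heap B: G(21) = 0.
Heap C: G(8) = 2.
Combined Grundy value = 1 ⊕ 0 ⊕ 2 = 3.
A winning move leaves total XOR = 0, i.e. changes one component's Grundy value g to g ⊕ X where X is the current total.
Heap A: need g' = 1⊕3 = 2. Options: 25−1→G=0, 25−2→G=2, 25−8→G=2. Hits: 2.
Heap B: need g' = 0⊕3 = 3. Options: 21−1→G=2, 21−2→G=1, 21−8→G=1. Hits: 0.
Heap C: need g' = 2⊕3 = 1. Options: 8−1→G=1, 8−2→G=0, 8−8→G=0. Hits: 1.

3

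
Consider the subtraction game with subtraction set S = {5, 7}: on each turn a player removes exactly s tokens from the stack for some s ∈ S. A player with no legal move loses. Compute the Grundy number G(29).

n :  0  1  2  3  4  5  6  7  8  9 10 11 12 13 14 15 16 17 18 19 20 21 22 23 24 25 26 27 28 29
G :  0  0  0  0  0  1  1  1  1  1  2  2  0  0  0  0  0  1  1  1  1  1  2  2  0  0  0  0  0  1

1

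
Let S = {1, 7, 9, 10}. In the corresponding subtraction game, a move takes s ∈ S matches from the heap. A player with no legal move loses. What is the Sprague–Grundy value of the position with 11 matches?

3

n :  0  1  2  3  4  5  6  7  8  9 10 11
G :  0  1  0  1  0  1  0  1  0  1  2  3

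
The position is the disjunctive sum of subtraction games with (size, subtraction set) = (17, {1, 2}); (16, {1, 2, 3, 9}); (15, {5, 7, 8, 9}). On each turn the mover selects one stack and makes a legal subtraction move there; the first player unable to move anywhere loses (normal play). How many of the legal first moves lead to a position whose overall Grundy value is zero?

Stack A, S = {1, 2}:
n :  0  1  2  3  4  5  6  7  8  9 10 11 12 13 14 15 16 17
G :  0  1  2  0  1  2  0  1  2  0  1  2  0  1  2  0  1  2
G_A(17) = 2.
Stack B, S = {1, 2, 3, 9}:
G(0) = 0
G(1) = mex{0} = 1
G(2) = mex{1,0} = 2
G(3) = mex{2,1,0} = 3
G(4) = mex{3,2,1} = 0
G(5) = mex{0,3,2} = 1
G(6) = mex{1,0,3} = 2
G(7) = mex{2,1,0} = 3
G(8) = mex{3,2,1} = 0
G(9) = mex{0,3,2,0} = 1
G(10) = mex{1,0,3,1} = 2
G(11) = mex{2,1,0,2} = 3
G(12) = mex{3,2,1,3} = 0
G(13) = mex{0,3,2,0} = 1
G(14) = mex{1,0,3,1} = 2
G(15) = mex{2,1,0,2} = 3
G(16) = mex{3,2,1,3} = 0
G_B(16) = 0.
Stack C, S = {5, 7, 8, 9}:
n :  0  1  2  3  4  5  6  7  8  9 10 11 12 13 14 15
G :  0  0  0  0  0  1  1  1  1  1  2  2  2  2  0  0
G_C(15) = 0.
Combined Grundy value = 2 ⊕ 0 ⊕ 0 = 2.
A winning move leaves total XOR = 0, i.e. changes one component's Grundy value g to g ⊕ X where X is the current total.
Stack A: need g' = 2⊕2 = 0. Options: 17−1→G=1, 17−2→G=0. Hits: 1.
Stack B: need g' = 0⊕2 = 2. Options: 16−1→G=3, 16−2→G=2, 16−3→G=1, 16−9→G=3. Hits: 1.
Stack C: need g' = 0⊕2 = 2. Options: 15−5→G=2, 15−7→G=1, 15−8→G=1, 15−9→G=1. Hits: 1.

3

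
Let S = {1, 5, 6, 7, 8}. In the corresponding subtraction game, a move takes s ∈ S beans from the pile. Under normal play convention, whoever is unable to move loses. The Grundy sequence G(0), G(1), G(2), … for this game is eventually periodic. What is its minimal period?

13

n :  0  1  2  3  4  5  6  7  8  9 10 11 12 13 14 15 16 17 18 19 20 21 22 23 24 25 26 27
G :  0  1  0  1  0  1  2  3  2  3  2  3  4  0  1  0  1  0  1  2  3  2  3  2  3  4  0  1
G(n+13) = G(n) holds for n = 0,…,7 (a full window of length max(S) = 8), so the sequence is purely periodic with period 13.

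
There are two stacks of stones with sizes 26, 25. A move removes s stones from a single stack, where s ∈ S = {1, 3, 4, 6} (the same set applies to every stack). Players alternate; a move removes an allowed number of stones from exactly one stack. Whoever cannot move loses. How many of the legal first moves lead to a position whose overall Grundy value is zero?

All stacks use S = {1, 3, 4, 6}:
n :  0  1  2  3  4  5  6  7  8  9 10 11 12 13 14 15 16 17 18 19 20 21 22 23 24 25 26
G :  0  1  0  1  2  3  2  0  1  0  1  2  3  2  0  1  0  1  2  3  2  0  1  0  1  2  3
Stack A: G(26) = 3.
Stack B: G(25) = 2.
Combined Grundy value = 3 ⊕ 2 = 1.
A winning move leaves total XOR = 0, i.e. changes one component's Grundy value g to g ⊕ X where X is the current total.
Stack A: need g' = 3⊕1 = 2. Options: 26−1→G=2, 26−3→G=0, 26−4→G=1, 26−6→G=2. Hits: 2.
Stack B: need g' = 2⊕1 = 3. Options: 25−1→G=1, 25−3→G=1, 25−4→G=0, 25−6→G=3. Hits: 1.

3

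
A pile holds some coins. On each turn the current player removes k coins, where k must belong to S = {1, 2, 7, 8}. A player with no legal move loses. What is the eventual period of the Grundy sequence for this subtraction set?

3

G(0) = 0
G(1) = mex{0} = 1
G(2) = mex{1,0} = 2
G(3) = mex{2,1} = 0
G(4) = mex{0,2} = 1
G(5) = mex{1,0} = 2
G(6) = mex{2,1} = 0
G(7) = mex{0,2,0} = 1
G(8) = mex{1,0,1,0} = 2
G(9) = mex{2,1,2,1} = 0
G(10) = mex{0,2,0,2} = 1
G(11) = mex{1,0,1,0} = 2
G(12) = mex{2,1,2,1} = 0
G(13) = mex{0,2,0,2} = 1
G(14) = mex{1,0,1,0} = 2
G(n+3) = G(n) holds for n = 0,…,7 (a full window of length max(S) = 8), so the sequence is purely periodic with period 3.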